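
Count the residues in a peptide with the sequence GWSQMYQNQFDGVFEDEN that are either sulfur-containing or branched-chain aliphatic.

Sulfur-containing: C, M. Branched-chain aliphatic: I, L, V.
Sulfur-containing residues here: M5 (1).
Branched-chain aliphatic residues here: V13 (1).
The two groups share no amino acid, so total = 1 + 1 = 2.

2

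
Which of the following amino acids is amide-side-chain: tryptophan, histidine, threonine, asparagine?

asparagine

The amide-side-chain residues are Asn (N) and Gln (Q).
Of the listed options, only asparagine belongs to this group.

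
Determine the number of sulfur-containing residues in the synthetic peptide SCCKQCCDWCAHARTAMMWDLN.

7

Cysteine (C, thiol) and methionine (M, thioether) are the two sulfur-containing amino acids.
Matching residues: C2, C3, C6, C7, C10, M17, M18.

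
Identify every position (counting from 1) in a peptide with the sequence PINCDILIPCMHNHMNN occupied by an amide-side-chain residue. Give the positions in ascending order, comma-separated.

3, 13, 16, 17

Asparagine (N) and glutamine (Q) have uncharged amide side chains.
Matching residues: N3, N13, N16, N17.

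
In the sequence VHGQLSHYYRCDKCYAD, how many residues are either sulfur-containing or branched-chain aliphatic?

4

Sulfur-containing: C, M. Branched-chain aliphatic: I, L, V.
Sulfur-containing residues here: C11, C14 (2).
Branched-chain aliphatic residues here: V1, L5 (2).
The two groups share no amino acid, so total = 2 + 2 = 4.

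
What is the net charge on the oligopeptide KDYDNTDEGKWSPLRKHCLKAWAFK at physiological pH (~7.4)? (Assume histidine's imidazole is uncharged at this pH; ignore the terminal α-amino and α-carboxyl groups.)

Near pH 7.4, K and R contribute +1 each, D and E contribute −1 each, and every other side chain (His included, as stated) is uncharged.
Positive (K, R): K1, K10, R15, K16, K20, K25 → +6.
Negative (D, E): D2, D4, D7, E8 → −4.
Net charge = (+6) + (−4) = +2.

+2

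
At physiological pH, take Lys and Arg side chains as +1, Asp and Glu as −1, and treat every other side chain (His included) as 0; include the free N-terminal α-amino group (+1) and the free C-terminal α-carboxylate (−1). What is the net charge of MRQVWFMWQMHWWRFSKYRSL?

Positive (K, R): R2, R14, K17, R19 → +4.
Negative (D, E): none → −0.
The N-terminus (+1) and C-terminus (−1) cancel.
Net charge = (+4) + (−0) = +4.

+4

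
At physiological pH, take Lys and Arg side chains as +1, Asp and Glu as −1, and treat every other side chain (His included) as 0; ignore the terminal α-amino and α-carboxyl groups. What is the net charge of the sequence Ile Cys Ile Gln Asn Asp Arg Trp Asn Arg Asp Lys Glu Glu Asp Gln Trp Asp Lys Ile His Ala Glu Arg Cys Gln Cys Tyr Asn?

-2

Positive (K, R): Arg7, Arg10, Lys12, Lys19, Arg24 → +5.
Negative (D, E): Asp6, Asp11, Glu13, Glu14, Asp15, Asp18, Glu23 → −7.
Net charge = (+5) + (−7) = −2.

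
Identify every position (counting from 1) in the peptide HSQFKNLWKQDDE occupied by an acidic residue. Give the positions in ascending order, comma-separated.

11, 12, 13

Only D (aspartate) and E (glutamate) carry a side-chain carboxylic acid.
Matching residues: D11, D12, E13.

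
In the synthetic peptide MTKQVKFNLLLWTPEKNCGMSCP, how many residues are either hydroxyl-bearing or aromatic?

5

Hydroxyl-bearing: S, T, Y. Aromatic: F, W, Y.
Hydroxyl-bearing residues here: T2, T13, S21 (3).
Aromatic residues here: F7, W12 (2).
(Y belongs to both groups, but none appear in this sequence.) Total = 3 + 2 = 5.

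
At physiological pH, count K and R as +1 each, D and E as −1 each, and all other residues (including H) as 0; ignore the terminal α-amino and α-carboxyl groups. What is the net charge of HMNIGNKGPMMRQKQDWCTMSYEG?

Positive (K, R): K7, R12, K14 → +3.
Negative (D, E): D16, E23 → −2.
Net charge = (+3) + (−2) = +1.

+1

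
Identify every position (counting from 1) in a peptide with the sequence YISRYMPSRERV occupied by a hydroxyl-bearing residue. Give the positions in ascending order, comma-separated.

Serine (S), threonine (T), and tyrosine (Y) each carry a hydroxyl group on the side chain.
Matching residues: Y1, S3, Y5, S8.

1, 3, 5, 8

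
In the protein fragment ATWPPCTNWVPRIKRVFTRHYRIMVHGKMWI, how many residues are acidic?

The acidic residues are Asp (D) and Glu (E), whose side chains end in a carboxylate group.
None of the 31 residues belong to this group.

0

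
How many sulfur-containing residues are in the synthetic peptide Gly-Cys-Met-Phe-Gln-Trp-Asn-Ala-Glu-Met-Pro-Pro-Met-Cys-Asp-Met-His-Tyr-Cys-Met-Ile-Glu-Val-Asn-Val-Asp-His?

8

Cysteine (C, thiol) and methionine (M, thioether) are the two sulfur-containing amino acids.
Matching residues: Cys2, Met3, Met10, Met13, Cys14, Met16, Cys19, Met20.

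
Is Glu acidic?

Yes

Aspartate (D) and glutamate (E) have carboxylic-acid side chains and are the acidic amino acids.
Glutamate is in this group.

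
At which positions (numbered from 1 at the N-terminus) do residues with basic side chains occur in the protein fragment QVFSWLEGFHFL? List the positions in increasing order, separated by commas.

Lysine (K), arginine (R), and histidine (H) have basic, nitrogen-containing side chains.
Matching residues: H10.

10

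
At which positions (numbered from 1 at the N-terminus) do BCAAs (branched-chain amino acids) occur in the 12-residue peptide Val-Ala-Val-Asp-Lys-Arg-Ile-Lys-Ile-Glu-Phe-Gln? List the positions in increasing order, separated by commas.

1, 3, 7, 9

V, L, and I make up the branched-chain aliphatic group.
Matching residues: Val1, Val3, Ile7, Ile9.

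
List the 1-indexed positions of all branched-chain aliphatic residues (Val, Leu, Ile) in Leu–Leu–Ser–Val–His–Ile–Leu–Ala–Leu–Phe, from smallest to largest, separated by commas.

Matching residues: Leu1, Leu2, Val4, Ile6, Leu7, Leu9.

1, 2, 4, 6, 7, 9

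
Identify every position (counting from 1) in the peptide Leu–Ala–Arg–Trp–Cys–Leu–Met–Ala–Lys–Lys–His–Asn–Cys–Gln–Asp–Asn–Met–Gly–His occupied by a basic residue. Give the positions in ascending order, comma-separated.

3, 9, 10, 11, 19

Lysine (K), arginine (R), and histidine (H) have basic, nitrogen-containing side chains.
Matching residues: Arg3, Lys9, Lys10, His11, His19.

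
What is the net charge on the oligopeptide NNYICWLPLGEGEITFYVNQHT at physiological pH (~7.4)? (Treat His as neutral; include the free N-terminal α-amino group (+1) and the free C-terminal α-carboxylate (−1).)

At pH ~7.4 the Lys and Arg side chains are protonated (+1), the Asp and Glu side chains are deprotonated (−1), and with His taken as neutral all other side chains carry no charge.
Positive (K, R): none → +0.
Negative (D, E): E11, E13 → −2.
The N-terminus (+1) and C-terminus (−1) cancel.
Net charge = (+0) + (−2) = −2.

-2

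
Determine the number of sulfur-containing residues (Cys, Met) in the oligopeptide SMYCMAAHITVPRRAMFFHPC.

Matching residues: M2, C4, M5, M16, C21.

5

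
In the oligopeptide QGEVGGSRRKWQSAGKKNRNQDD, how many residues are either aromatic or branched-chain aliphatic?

Aromatic: F, W, Y. Branched-chain aliphatic: I, L, V.
Aromatic residues here: W11 (1).
Branched-chain aliphatic residues here: V4 (1).
The two groups share no amino acid, so total = 1 + 1 = 2.

2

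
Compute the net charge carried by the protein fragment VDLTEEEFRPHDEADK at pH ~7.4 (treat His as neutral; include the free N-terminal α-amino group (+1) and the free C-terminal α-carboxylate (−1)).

At pH ~7.4 the Lys and Arg side chains are protonated (+1), the Asp and Glu side chains are deprotonated (−1), and with His taken as neutral all other side chains carry no charge.
Positive (K, R): R9, K16 → +2.
Negative (D, E): D2, E5, E6, E7, D12, E13, D15 → −7.
The N-terminus (+1) and C-terminus (−1) cancel.
Net charge = (+2) + (−7) = −5.

-5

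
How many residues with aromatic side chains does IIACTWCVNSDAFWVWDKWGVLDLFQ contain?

6

The aromatic amino acids are Phe (F, benzyl), Trp (W, indole), and Tyr (Y, phenol).
Matching residues: W6, F13, W14, W16, W19, F25.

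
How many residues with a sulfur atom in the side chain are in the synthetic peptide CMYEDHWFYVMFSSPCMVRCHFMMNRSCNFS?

9

Cysteine (C, thiol) and methionine (M, thioether) are the two sulfur-containing amino acids.
Matching residues: C1, M2, M11, C16, M17, C20, M23, M24, C28.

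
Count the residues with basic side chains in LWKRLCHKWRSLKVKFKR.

Lysine (K), arginine (R), and histidine (H) have basic, nitrogen-containing side chains.
Matching residues: K3, R4, H7, K8, R10, K13, K15, K17, R18.

9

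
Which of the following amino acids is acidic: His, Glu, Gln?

The acidic residues are Asp (D) and Glu (E), whose side chains end in a carboxylate group.
Of the listed options, only Glu belongs to this group.

Glu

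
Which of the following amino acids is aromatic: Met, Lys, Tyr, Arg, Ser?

Tyr

F, W, and Y each carry an aromatic ring on the side chain.
Of the listed options, only Tyr belongs to this group.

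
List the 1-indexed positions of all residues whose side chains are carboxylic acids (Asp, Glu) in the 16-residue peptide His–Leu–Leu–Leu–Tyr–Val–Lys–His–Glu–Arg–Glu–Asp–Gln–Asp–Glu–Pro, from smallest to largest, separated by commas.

9, 11, 12, 14, 15

Matching residues: Glu9, Glu11, Asp12, Asp14, Glu15.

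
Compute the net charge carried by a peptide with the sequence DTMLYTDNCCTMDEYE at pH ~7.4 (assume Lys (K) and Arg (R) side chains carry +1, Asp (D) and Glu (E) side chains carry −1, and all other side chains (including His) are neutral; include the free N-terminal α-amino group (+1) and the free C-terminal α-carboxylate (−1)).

-5

Positive (K, R): none → +0.
Negative (D, E): D1, D7, D13, E14, E16 → −5.
The N-terminus (+1) and C-terminus (−1) cancel.
Net charge = (+0) + (−5) = −5.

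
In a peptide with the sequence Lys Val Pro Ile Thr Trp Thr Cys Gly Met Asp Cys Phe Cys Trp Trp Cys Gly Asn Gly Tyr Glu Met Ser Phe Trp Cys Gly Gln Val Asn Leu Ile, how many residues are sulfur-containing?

The sulfur-bearing residues are cysteine (–SH) and methionine (–S–CH₃).
Matching residues: Cys8, Met10, Cys12, Cys14, Cys17, Met23, Cys27.

7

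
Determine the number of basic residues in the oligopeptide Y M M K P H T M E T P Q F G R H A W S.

4

K, R, and H are the three residues with basic side chains (ε-amine, guanidinium, and imidazole respectively).
Matching residues: K4, H6, R15, H16.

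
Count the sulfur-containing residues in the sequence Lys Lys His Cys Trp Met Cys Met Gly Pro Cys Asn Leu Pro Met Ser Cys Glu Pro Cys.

8

Cysteine (C, thiol) and methionine (M, thioether) are the two sulfur-containing amino acids.
Matching residues: Cys4, Met6, Cys7, Met8, Cys11, Met15, Cys17, Cys20.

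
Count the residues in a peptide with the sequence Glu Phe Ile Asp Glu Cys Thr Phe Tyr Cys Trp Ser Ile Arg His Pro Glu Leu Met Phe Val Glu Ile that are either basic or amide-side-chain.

Basic: H, K, R. Amide-side-chain: N, Q.
Basic residues here: Arg14, His15 (2).
Amide-side-chain residues here: none (0).
The two groups share no amino acid, so total = 2 + 0 = 2.

2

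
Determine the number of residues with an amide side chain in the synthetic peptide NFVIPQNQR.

4

The amide-side-chain residues are Asn (N) and Gln (Q).
Matching residues: N1, Q6, N7, Q8.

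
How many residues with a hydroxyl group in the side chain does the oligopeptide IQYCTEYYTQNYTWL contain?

The –OH-bearing residues are Ser, Thr (aliphatic alcohols), and Tyr (phenol).
Matching residues: Y3, T5, Y7, Y8, T9, Y12, T13.

7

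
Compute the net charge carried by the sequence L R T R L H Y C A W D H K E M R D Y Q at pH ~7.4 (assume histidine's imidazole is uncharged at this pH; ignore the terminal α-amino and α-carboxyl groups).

At pH ~7.4 the Lys and Arg side chains are protonated (+1), the Asp and Glu side chains are deprotonated (−1), and with His taken as neutral all other side chains carry no charge.
Positive (K, R): R2, R4, K13, R16 → +4.
Negative (D, E): D11, E14, D17 → −3.
Net charge = (+4) + (−3) = +1.

+1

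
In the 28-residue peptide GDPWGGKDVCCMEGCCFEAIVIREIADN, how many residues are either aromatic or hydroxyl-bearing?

Aromatic: F, W, Y. Hydroxyl-bearing: S, T, Y.
Aromatic residues here: W4, F17 (2).
Hydroxyl-bearing residues here: none (0).
(Y belongs to both groups, but none appear in this sequence.) Total = 2 + 0 = 2.

2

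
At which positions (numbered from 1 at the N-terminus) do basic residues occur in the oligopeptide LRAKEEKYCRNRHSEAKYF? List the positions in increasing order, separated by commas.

Lysine (K), arginine (R), and histidine (H) have basic, nitrogen-containing side chains.
Matching residues: R2, K4, K7, R10, R12, H13, K17.

2, 4, 7, 10, 12, 13, 17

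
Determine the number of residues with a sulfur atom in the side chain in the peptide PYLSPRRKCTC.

Only Cys (C) and Met (M) have a sulfur atom in the side chain.
Matching residues: C9, C11.

2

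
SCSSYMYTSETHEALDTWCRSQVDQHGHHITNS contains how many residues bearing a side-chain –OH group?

12

Serine (S), threonine (T), and tyrosine (Y) each carry a hydroxyl group on the side chain.
Matching residues: S1, S3, S4, Y5, Y7, T8, S9, T11, T17, S21, T31, S33.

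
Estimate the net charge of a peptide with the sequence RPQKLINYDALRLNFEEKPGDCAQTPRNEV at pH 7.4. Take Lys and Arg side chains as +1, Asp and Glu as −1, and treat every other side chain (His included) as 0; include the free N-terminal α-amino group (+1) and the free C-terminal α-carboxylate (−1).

Positive (K, R): R1, K4, R12, K18, R27 → +5.
Negative (D, E): D9, E16, E17, D21, E29 → −5.
The N-terminus (+1) and C-terminus (−1) cancel.
Net charge = (+5) + (−5) = 0.

0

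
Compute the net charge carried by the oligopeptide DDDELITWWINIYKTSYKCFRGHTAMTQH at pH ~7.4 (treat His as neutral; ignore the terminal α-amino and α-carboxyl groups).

-1

At pH ~7.4 the Lys and Arg side chains are protonated (+1), the Asp and Glu side chains are deprotonated (−1), and with His taken as neutral all other side chains carry no charge.
Positive (K, R): K14, K18, R21 → +3.
Negative (D, E): D1, D2, D3, E4 → −4.
Net charge = (+3) + (−4) = −1.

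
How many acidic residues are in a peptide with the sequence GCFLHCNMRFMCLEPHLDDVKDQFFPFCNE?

5

The acidic residues are Asp (D) and Glu (E), whose side chains end in a carboxylate group.
Matching residues: E14, D18, D19, D22, E30.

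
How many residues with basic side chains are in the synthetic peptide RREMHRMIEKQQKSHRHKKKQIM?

12

K, R, and H are the three residues with basic side chains (ε-amine, guanidinium, and imidazole respectively).
Matching residues: R1, R2, H5, R6, K10, K13, H15, R16, H17, K18, K19, K20.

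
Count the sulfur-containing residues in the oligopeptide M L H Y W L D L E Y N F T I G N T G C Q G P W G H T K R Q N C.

The sulfur-bearing residues are cysteine (–SH) and methionine (–S–CH₃).
Matching residues: M1, C19, C31.

3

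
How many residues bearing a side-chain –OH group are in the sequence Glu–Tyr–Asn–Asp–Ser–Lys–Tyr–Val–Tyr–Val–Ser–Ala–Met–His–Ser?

6

The –OH-bearing residues are Ser, Thr (aliphatic alcohols), and Tyr (phenol).
Matching residues: Tyr2, Ser5, Tyr7, Tyr9, Ser11, Ser15.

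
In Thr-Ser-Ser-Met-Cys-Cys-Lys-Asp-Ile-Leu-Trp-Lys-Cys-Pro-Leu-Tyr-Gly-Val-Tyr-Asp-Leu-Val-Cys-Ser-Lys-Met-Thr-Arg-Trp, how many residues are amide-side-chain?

Only N (asparagine) and Q (glutamine) carry a side-chain carboxamide.
None of the 29 residues belong to this group.

0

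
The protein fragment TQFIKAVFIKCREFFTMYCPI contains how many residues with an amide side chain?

Asparagine (N) and glutamine (Q) have uncharged amide side chains.
Matching residues: Q2.

1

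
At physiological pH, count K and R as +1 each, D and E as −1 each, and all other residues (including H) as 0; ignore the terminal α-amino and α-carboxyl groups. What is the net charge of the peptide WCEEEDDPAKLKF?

-3

Positive (K, R): K10, K12 → +2.
Negative (D, E): E3, E4, E5, D6, D7 → −5.
Net charge = (+2) + (−5) = −3.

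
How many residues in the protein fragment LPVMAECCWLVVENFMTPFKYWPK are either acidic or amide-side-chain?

3

Acidic: D, E. Amide-side-chain: N, Q.
Acidic residues here: E6, E13 (2).
Amide-side-chain residues here: N14 (1).
The two groups share no amino acid, so total = 2 + 1 = 3.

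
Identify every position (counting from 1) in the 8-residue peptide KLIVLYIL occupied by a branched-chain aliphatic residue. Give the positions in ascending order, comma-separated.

Matching residues: L2, I3, V4, L5, I7, L8.

2, 3, 4, 5, 7, 8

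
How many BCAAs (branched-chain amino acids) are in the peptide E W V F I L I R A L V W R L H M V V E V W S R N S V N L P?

Valine (V), leucine (L), and isoleucine (I) are the branched-chain amino acids.
Matching residues: V3, I5, L6, I7, L10, V11, L14, V17, V18, V20, V26, L28.

12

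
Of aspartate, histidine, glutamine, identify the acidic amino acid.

Only D (aspartate) and E (glutamate) carry a side-chain carboxylic acid.
Of the listed options, only aspartate belongs to this group.

aspartate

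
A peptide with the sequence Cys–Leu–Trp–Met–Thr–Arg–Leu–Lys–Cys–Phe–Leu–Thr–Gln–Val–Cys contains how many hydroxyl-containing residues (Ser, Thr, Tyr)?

Matching residues: Thr5, Thr12.

2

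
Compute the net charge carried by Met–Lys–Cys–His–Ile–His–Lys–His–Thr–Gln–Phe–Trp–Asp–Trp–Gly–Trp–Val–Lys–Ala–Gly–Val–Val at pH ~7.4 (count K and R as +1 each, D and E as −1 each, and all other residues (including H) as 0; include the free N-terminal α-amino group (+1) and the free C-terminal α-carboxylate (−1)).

+2

Positive (K, R): Lys2, Lys7, Lys18 → +3.
Negative (D, E): Asp13 → −1.
The N-terminus (+1) and C-terminus (−1) cancel.
Net charge = (+3) + (−1) = +2.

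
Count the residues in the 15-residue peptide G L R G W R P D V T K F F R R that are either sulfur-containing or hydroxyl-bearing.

1

Sulfur-containing: C, M. Hydroxyl-bearing: S, T, Y.
Sulfur-containing residues here: none (0).
Hydroxyl-bearing residues here: T10 (1).
The two groups share no amino acid, so total = 0 + 1 = 1.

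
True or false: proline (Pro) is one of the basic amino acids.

False

The basic amino acids are Lys (K), Arg (R), and His (H).
Proline is not in this group.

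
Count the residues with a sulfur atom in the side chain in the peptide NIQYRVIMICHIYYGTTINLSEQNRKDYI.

2

Cysteine (C, thiol) and methionine (M, thioether) are the two sulfur-containing amino acids.
Matching residues: M8, C10.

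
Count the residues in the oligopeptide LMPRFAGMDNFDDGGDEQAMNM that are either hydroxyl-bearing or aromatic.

2

Hydroxyl-bearing: S, T, Y. Aromatic: F, W, Y.
Hydroxyl-bearing residues here: none (0).
Aromatic residues here: F5, F11 (2).
(Y belongs to both groups, but none appear in this sequence.) Total = 0 + 2 = 2.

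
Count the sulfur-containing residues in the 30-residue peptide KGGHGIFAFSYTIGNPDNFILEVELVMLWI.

1

Cysteine (C, thiol) and methionine (M, thioether) are the two sulfur-containing amino acids.
Matching residues: M27.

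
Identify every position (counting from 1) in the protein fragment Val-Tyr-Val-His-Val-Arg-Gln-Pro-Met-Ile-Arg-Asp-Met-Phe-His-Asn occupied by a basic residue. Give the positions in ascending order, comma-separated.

4, 6, 11, 15

Lysine (K), arginine (R), and histidine (H) have basic, nitrogen-containing side chains.
Matching residues: His4, Arg6, Arg11, His15.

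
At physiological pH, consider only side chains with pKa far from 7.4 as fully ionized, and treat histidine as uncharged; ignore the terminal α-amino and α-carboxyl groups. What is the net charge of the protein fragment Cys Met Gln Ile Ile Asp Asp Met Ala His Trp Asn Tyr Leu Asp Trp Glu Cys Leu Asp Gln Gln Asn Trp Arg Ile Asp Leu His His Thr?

The side chains ionized at physiological pH are Lys/Arg (+1) and Asp/Glu (−1); with His treated as neutral, nothing else contributes.
Positive (K, R): Arg25 → +1.
Negative (D, E): Asp6, Asp7, Asp15, Glu17, Asp20, Asp27 → −6.
Net charge = (+1) + (−6) = −5.

-5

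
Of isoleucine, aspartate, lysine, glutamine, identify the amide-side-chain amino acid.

Asparagine (N) and glutamine (Q) have uncharged amide side chains.
Of the listed options, only glutamine belongs to this group.

glutamine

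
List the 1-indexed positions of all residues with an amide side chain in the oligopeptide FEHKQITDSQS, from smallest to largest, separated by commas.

Only N (asparagine) and Q (glutamine) carry a side-chain carboxamide.
Matching residues: Q5, Q10.

5, 10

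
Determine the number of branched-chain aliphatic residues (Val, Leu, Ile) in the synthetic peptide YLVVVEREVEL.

Matching residues: L2, V3, V4, V5, V9, L11.

6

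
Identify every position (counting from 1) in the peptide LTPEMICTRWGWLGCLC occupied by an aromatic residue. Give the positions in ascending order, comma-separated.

F, W, and Y each carry an aromatic ring on the side chain.
Matching residues: W10, W12.

10, 12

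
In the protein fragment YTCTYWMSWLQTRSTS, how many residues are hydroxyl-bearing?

9

S, T, and Y are the three residues with a side-chain hydroxyl.
Matching residues: Y1, T2, T4, Y5, S8, T12, S14, T15, S16.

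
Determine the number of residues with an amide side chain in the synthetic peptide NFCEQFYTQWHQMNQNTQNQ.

10

Only N (asparagine) and Q (glutamine) carry a side-chain carboxamide.
Matching residues: N1, Q5, Q9, Q12, N14, Q15, N16, Q18, N19, Q20.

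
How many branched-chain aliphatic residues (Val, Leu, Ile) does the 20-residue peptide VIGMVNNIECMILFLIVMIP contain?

10

Matching residues: V1, I2, V5, I8, I12, L13, L15, I16, V17, I19.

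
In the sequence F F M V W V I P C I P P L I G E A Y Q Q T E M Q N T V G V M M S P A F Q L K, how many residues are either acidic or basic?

Acidic: D, E. Basic: H, K, R.
Acidic residues here: E16, E22 (2).
Basic residues here: K38 (1).
The two groups share no amino acid, so total = 2 + 1 = 3.

3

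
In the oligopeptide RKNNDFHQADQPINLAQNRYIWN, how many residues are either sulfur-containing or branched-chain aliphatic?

Sulfur-containing: C, M. Branched-chain aliphatic: I, L, V.
Sulfur-containing residues here: none (0).
Branched-chain aliphatic residues here: I13, L15, I21 (3).
The two groups share no amino acid, so total = 0 + 3 = 3.

3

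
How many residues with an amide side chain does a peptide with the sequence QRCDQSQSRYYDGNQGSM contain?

5

The amide-side-chain residues are Asn (N) and Gln (Q).
Matching residues: Q1, Q5, Q7, N14, Q15.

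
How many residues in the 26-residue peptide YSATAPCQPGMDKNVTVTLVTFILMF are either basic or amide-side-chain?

Basic: H, K, R. Amide-side-chain: N, Q.
Basic residues here: K13 (1).
Amide-side-chain residues here: Q8, N14 (2).
The two groups share no amino acid, so total = 1 + 2 = 3.

3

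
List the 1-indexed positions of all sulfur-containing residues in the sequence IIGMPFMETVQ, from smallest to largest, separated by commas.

Cysteine (C, thiol) and methionine (M, thioether) are the two sulfur-containing amino acids.
Matching residues: M4, M7.

4, 7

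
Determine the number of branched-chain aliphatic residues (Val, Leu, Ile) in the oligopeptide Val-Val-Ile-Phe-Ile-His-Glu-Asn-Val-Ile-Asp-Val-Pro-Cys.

7

Matching residues: Val1, Val2, Ile3, Ile5, Val9, Ile10, Val12.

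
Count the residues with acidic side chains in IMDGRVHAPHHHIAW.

1

Aspartate (D) and glutamate (E) have carboxylic-acid side chains and are the acidic amino acids.
Matching residues: D3.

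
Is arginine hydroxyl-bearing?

No

S, T, and Y are the three residues with a side-chain hydroxyl.
Arginine is not in this group.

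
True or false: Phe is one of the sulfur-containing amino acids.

False

Only Cys (C) and Met (M) have a sulfur atom in the side chain.
Phenylalanine is not in this group.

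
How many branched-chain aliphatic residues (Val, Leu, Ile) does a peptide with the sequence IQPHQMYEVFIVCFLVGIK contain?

Matching residues: I1, V9, I11, V12, L15, V16, I18.

7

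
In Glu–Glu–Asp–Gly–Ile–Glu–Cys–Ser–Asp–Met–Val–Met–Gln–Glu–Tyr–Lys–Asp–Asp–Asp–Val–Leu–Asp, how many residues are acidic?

Only D (aspartate) and E (glutamate) carry a side-chain carboxylic acid.
Matching residues: Glu1, Glu2, Asp3, Glu6, Asp9, Glu14, Asp17, Asp18, Asp19, Asp22.

10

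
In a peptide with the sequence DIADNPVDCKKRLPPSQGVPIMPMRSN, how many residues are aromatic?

0

F, W, and Y each carry an aromatic ring on the side chain.
None of the 27 residues belong to this group.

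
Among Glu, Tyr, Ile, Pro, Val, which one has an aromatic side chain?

F, W, and Y each carry an aromatic ring on the side chain.
Of the listed options, only Tyr belongs to this group.

Tyr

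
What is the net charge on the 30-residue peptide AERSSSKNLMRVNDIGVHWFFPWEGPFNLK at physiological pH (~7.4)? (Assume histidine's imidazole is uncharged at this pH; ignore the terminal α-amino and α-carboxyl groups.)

At pH ~7.4 the Lys and Arg side chains are protonated (+1), the Asp and Glu side chains are deprotonated (−1), and with His taken as neutral all other side chains carry no charge.
Positive (K, R): R3, K7, R11, K30 → +4.
Negative (D, E): E2, D14, E24 → −3.
Net charge = (+4) + (−3) = +1.

+1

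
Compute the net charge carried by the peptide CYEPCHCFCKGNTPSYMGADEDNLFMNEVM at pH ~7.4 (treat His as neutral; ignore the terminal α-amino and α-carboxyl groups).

-4

The side chains ionized at physiological pH are Lys/Arg (+1) and Asp/Glu (−1); with His treated as neutral, nothing else contributes.
Positive (K, R): K10 → +1.
Negative (D, E): E3, D20, E21, D22, E28 → −5.
Net charge = (+1) + (−5) = −4.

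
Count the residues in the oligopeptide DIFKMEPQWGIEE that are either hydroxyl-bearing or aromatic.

2

Hydroxyl-bearing: S, T, Y. Aromatic: F, W, Y.
Hydroxyl-bearing residues here: none (0).
Aromatic residues here: F3, W9 (2).
(Y belongs to both groups, but none appear in this sequence.) Total = 0 + 2 = 2.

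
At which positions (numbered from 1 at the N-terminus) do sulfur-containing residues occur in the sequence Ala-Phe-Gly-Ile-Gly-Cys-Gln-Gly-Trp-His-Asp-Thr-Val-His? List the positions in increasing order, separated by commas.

The sulfur-bearing residues are cysteine (–SH) and methionine (–S–CH₃).
Matching residues: Cys6.

6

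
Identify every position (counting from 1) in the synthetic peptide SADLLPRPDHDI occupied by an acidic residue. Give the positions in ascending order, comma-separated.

Matching residues: D3, D9, D11.

3, 9, 11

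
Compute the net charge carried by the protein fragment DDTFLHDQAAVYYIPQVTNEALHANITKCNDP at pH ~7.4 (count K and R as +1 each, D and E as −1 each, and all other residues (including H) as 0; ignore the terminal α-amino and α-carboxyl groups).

Positive (K, R): K28 → +1.
Negative (D, E): D1, D2, D7, E20, D31 → −5.
Net charge = (+1) + (−5) = −4.

-4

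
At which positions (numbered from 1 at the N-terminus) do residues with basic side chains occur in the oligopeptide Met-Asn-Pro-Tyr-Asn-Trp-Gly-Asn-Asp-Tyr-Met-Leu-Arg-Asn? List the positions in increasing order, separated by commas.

Lysine (K), arginine (R), and histidine (H) have basic, nitrogen-containing side chains.
Matching residues: Arg13.

13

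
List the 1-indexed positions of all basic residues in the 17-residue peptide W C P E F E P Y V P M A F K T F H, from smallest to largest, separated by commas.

Lysine (K), arginine (R), and histidine (H) have basic, nitrogen-containing side chains.
Matching residues: K14, H17.

14, 17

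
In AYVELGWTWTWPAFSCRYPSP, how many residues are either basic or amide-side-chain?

Basic: H, K, R. Amide-side-chain: N, Q.
Basic residues here: R17 (1).
Amide-side-chain residues here: none (0).
The two groups share no amino acid, so total = 1 + 0 = 1.

1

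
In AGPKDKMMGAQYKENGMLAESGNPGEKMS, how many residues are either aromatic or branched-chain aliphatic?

2

Aromatic: F, W, Y. Branched-chain aliphatic: I, L, V.
Aromatic residues here: Y12 (1).
Branched-chain aliphatic residues here: L18 (1).
The two groups share no amino acid, so total = 1 + 1 = 2.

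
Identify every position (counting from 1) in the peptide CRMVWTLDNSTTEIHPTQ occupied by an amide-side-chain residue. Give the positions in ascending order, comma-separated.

The amide-side-chain residues are Asn (N) and Gln (Q).
Matching residues: N9, Q18.

9, 18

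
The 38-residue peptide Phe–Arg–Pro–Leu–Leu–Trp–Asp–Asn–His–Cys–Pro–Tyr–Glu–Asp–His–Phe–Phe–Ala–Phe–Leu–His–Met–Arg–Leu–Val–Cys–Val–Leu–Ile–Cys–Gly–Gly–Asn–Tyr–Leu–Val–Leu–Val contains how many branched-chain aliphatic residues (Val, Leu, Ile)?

12

Matching residues: Leu4, Leu5, Leu20, Leu24, Val25, Val27, Leu28, Ile29, Leu35, Val36, Leu37, Val38.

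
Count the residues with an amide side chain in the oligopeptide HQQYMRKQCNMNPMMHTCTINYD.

Asparagine (N) and glutamine (Q) have uncharged amide side chains.
Matching residues: Q2, Q3, Q8, N10, N12, N21.

6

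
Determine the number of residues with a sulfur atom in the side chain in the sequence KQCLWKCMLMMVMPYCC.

8

Cysteine (C, thiol) and methionine (M, thioether) are the two sulfur-containing amino acids.
Matching residues: C3, C7, M8, M10, M11, M13, C16, C17.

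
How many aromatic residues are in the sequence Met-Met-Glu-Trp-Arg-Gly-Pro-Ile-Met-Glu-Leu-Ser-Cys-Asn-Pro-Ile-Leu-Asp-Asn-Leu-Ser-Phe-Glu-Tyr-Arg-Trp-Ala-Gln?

4

The aromatic amino acids are Phe (F, benzyl), Trp (W, indole), and Tyr (Y, phenol).
Matching residues: Trp4, Phe22, Tyr24, Trp26.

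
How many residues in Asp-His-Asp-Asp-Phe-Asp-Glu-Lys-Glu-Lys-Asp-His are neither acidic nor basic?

Acidic: D, E. Basic: K, R, H. All other residues are neither.
Matching residues: Phe5.

1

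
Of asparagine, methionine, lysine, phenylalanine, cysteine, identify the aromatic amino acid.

The aromatic amino acids are Phe (F, benzyl), Trp (W, indole), and Tyr (Y, phenol).
Of the listed options, only phenylalanine belongs to this group.

phenylalanine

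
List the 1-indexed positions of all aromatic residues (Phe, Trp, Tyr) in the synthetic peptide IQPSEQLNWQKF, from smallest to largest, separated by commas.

Matching residues: W9, F12.

9, 12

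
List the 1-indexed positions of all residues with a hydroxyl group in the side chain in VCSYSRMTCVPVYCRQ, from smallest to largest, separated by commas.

S, T, and Y are the three residues with a side-chain hydroxyl.
Matching residues: S3, Y4, S5, T8, Y13.

3, 4, 5, 8, 13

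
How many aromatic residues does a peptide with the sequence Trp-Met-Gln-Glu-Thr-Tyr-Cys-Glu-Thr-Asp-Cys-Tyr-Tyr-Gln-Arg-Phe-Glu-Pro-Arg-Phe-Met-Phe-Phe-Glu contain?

F, W, and Y each carry an aromatic ring on the side chain.
Matching residues: Trp1, Tyr6, Tyr12, Tyr13, Phe16, Phe20, Phe22, Phe23.

8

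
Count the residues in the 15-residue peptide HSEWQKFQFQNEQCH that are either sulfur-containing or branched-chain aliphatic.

Sulfur-containing: C, M. Branched-chain aliphatic: I, L, V.
Sulfur-containing residues here: C14 (1).
Branched-chain aliphatic residues here: none (0).
The two groups share no amino acid, so total = 1 + 0 = 1.

1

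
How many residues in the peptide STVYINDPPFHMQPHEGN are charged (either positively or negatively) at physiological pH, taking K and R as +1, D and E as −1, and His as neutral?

2

Charged side chains at pH ~7.4: K, R (positive); D, E (negative).
Matching residues: D7, E16.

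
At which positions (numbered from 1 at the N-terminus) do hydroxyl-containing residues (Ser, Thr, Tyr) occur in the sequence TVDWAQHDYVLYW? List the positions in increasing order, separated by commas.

Matching residues: T1, Y9, Y12.

1, 9, 12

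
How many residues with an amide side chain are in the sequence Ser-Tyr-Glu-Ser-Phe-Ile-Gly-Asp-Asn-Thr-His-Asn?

2

Only N (asparagine) and Q (glutamine) carry a side-chain carboxamide.
Matching residues: Asn9, Asn12.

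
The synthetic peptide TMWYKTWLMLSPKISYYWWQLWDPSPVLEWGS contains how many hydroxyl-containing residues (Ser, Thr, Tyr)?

Matching residues: T1, Y4, T6, S11, S15, Y16, Y17, S25, S32.

9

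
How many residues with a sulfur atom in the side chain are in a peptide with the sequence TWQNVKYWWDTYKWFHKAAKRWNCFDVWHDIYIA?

Cysteine (C, thiol) and methionine (M, thioether) are the two sulfur-containing amino acids.
Matching residues: C24.

1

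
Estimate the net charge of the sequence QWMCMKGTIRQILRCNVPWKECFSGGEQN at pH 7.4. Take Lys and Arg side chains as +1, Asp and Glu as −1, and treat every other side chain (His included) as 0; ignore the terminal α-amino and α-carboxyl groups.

Positive (K, R): K6, R10, R14, K20 → +4.
Negative (D, E): E21, E27 → −2.
Net charge = (+4) + (−2) = +2.

+2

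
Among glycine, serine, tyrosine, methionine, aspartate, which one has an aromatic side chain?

tyrosine

F, W, and Y each carry an aromatic ring on the side chain.
Of the listed options, only tyrosine belongs to this group.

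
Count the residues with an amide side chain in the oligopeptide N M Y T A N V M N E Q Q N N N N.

The amide-side-chain residues are Asn (N) and Gln (Q).
Matching residues: N1, N6, N9, Q11, Q12, N13, N14, N15, N16.

9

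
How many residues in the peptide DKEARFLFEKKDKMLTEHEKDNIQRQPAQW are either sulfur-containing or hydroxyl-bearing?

2

Sulfur-containing: C, M. Hydroxyl-bearing: S, T, Y.
Sulfur-containing residues here: M14 (1).
Hydroxyl-bearing residues here: T16 (1).
The two groups share no amino acid, so total = 1 + 1 = 2.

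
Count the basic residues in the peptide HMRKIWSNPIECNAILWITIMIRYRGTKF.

Lysine (K), arginine (R), and histidine (H) have basic, nitrogen-containing side chains.
Matching residues: H1, R3, K4, R23, R25, K28.

6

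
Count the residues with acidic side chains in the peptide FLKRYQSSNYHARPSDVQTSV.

Only D (aspartate) and E (glutamate) carry a side-chain carboxylic acid.
Matching residues: D16.

1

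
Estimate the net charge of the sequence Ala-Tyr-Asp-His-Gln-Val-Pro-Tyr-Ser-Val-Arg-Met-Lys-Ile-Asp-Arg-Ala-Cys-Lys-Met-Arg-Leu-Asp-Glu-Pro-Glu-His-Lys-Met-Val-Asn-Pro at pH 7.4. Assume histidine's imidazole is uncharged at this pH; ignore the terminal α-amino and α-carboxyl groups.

At pH ~7.4 the Lys and Arg side chains are protonated (+1), the Asp and Glu side chains are deprotonated (−1), and with His taken as neutral all other side chains carry no charge.
Positive (K, R): Arg11, Lys13, Arg16, Lys19, Arg21, Lys28 → +6.
Negative (D, E): Asp3, Asp15, Asp23, Glu24, Glu26 → −5.
Net charge = (+6) + (−5) = +1.

+1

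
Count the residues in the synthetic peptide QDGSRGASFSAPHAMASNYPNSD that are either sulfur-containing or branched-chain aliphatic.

Sulfur-containing: C, M. Branched-chain aliphatic: I, L, V.
Sulfur-containing residues here: M15 (1).
Branched-chain aliphatic residues here: none (0).
The two groups share no amino acid, so total = 1 + 0 = 1.

1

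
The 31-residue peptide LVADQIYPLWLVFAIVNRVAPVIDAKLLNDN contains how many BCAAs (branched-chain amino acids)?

13

The BCAAs are Val, Leu, and Ile — aliphatic side chains with a branch point.
Matching residues: L1, V2, I6, L9, L11, V12, I15, V16, V19, V22, I23, L27, L28.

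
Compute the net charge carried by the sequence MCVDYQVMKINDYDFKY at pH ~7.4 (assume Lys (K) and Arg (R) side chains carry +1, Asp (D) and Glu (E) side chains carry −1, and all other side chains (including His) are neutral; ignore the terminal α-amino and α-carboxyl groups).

-1

Positive (K, R): K9, K16 → +2.
Negative (D, E): D4, D12, D14 → −3.
Net charge = (+2) + (−3) = −1.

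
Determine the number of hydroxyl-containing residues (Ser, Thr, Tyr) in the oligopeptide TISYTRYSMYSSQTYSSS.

Matching residues: T1, S3, Y4, T5, Y7, S8, Y10, S11, S12, T14, Y15, S16, S17, S18.

14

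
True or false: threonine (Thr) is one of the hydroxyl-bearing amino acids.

True

The –OH-bearing residues are Ser, Thr (aliphatic alcohols), and Tyr (phenol).
Threonine is in this group.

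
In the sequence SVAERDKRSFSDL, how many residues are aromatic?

The aromatic amino acids are Phe (F, benzyl), Trp (W, indole), and Tyr (Y, phenol).
Matching residues: F10.

1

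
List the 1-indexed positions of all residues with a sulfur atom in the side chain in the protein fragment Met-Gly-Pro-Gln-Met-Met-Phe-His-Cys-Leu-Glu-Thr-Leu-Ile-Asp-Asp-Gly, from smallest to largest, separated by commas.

Cysteine (C, thiol) and methionine (M, thioether) are the two sulfur-containing amino acids.
Matching residues: Met1, Met5, Met6, Cys9.

1, 5, 6, 9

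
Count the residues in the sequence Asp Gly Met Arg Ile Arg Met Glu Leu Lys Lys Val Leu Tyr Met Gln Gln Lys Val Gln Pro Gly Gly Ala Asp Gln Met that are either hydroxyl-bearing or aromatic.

1

Hydroxyl-bearing: S, T, Y. Aromatic: F, W, Y.
Hydroxyl-bearing residues here: Tyr14 (1).
Aromatic residues here: Tyr14 (1).
Y is in both groups, so the 1 Y residue must not be double-counted.
Total = 1 + 1 − 1 = 1.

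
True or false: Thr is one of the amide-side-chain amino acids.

False

The amide-side-chain residues are Asn (N) and Gln (Q).
Threonine is not in this group.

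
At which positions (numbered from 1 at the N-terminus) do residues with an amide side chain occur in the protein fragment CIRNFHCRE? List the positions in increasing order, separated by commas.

Asparagine (N) and glutamine (Q) have uncharged amide side chains.
Matching residues: N4.

4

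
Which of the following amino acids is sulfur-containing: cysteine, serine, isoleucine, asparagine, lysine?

cysteine

Only Cys (C) and Met (M) have a sulfur atom in the side chain.
Of the listed options, only cysteine belongs to this group.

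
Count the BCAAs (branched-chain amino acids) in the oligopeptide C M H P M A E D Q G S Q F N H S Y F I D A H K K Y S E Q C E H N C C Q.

1

The BCAAs are Val, Leu, and Ile — aliphatic side chains with a branch point.
Matching residues: I19.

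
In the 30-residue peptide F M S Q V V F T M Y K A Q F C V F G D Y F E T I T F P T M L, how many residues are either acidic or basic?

Acidic: D, E. Basic: H, K, R.
Acidic residues here: D19, E22 (2).
Basic residues here: K11 (1).
The two groups share no amino acid, so total = 2 + 1 = 3.

3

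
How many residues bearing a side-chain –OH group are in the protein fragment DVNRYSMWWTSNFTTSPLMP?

S, T, and Y are the three residues with a side-chain hydroxyl.
Matching residues: Y5, S6, T10, S11, T14, T15, S16.

7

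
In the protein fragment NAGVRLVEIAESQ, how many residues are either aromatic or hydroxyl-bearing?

1

Aromatic: F, W, Y. Hydroxyl-bearing: S, T, Y.
Aromatic residues here: none (0).
Hydroxyl-bearing residues here: S12 (1).
(Y belongs to both groups, but none appear in this sequence.) Total = 0 + 1 = 1.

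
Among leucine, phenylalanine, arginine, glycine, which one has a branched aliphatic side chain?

leucine

The BCAAs are Val, Leu, and Ile — aliphatic side chains with a branch point.
Of the listed options, only leucine belongs to this group.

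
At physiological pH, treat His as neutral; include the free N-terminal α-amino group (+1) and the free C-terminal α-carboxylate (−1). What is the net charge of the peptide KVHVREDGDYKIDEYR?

-1

The side chains ionized at physiological pH are Lys/Arg (+1) and Asp/Glu (−1); with His treated as neutral, nothing else contributes.
Positive (K, R): K1, R5, K11, R16 → +4.
Negative (D, E): E6, D7, D9, D13, E14 → −5.
The N-terminus (+1) and C-terminus (−1) cancel.
Net charge = (+4) + (−5) = −1.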